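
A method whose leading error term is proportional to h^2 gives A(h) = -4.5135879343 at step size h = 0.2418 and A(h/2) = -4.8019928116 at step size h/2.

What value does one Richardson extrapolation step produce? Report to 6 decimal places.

-4.898128

With r = 2 the leading error scales as h^2, so the weight is 2^2 = 4.
Weighted: (-19.2079712464) − (-4.5135879343) = -14.6943833121
Divide by 2^2 − 1 = 3.
(-14.6943833121) ÷ 3 = -4.8981277707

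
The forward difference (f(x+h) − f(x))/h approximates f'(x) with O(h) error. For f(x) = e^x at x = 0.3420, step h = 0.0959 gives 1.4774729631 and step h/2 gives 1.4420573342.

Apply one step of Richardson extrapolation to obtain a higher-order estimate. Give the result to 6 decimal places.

r = 1, so 2^r = 2.
Weighted: 2.8841146684 − 1.4774729631 = 1.4066417053
Divide by 2^1 − 1 = 1.
So the Richardson estimate is 1.4066417053.

1.406642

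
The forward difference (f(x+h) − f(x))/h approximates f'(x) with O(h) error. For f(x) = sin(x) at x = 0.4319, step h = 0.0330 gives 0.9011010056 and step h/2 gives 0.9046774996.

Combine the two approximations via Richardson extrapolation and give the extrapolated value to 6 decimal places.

r = 1, so 2^r = 2.
2·0.9046774996 = 1.8093549992; subtract 0.9011010056 → 0.9082539936
Divide by 2^1 − 1 = 1.
0.9082539936 ÷ 1 = 0.9082539936
Shift from A(h/2): +0.0035764940.

0.908254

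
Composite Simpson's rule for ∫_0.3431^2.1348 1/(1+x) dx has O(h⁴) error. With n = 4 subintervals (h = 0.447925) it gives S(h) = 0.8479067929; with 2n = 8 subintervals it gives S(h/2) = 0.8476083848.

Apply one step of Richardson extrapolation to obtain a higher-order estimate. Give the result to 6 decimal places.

Error is O(h^4); halving h shrinks it by 2^4 = 16.
A(h/2) − A(h) = 0.8476083848 − 0.8479067929 = -0.0002984081
Correction (A(h/2) − A(h))/(16 − 1) = (-0.0002984081)/15 = -0.0000198939
R = A(h/2) + (A(h/2) − A(h))/15 = 0.8476083848 − 0.0000198939 = 0.8475884909

0.847588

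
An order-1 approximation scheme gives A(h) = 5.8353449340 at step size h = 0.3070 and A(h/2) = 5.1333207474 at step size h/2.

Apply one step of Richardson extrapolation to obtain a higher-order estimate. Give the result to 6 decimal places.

4.431297

The method has order 1: 2^1 = 2.
Difference of the inputs: 5.1333207474 − 5.8353449340 = -0.7020241866
Correction (A(h/2) − A(h))/(2 − 1) = (-0.7020241866)/1 = -0.7020241866
R = A(h/2) + (A(h/2) − A(h))/1 = 5.1333207474 − 0.7020241866 = 4.4312965608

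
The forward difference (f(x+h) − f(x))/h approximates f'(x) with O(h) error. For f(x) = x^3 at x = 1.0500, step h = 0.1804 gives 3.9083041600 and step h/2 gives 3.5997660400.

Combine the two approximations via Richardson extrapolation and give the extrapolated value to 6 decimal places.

3.291228

r = 1, so 2^r = 2.
Numerator 2 × A(h/2) − A(h) = 2 × 3.5997660400 − 3.9083041600 = 3.2912279200
Denominator 2 − 1 = 1.
Extrapolated: 3.2912279200 / 1 = 3.2912279200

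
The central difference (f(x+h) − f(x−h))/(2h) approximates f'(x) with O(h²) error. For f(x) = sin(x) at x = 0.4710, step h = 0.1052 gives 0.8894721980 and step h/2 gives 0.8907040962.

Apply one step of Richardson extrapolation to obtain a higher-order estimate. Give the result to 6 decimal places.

r = 2, so 2^r = 4.
4×0.8907040962 − 0.8894721980 = 2.6733441868
R = 2.6733441868/3 = 0.8911147289
Shift from A(h/2): +0.0004106327.

0.891115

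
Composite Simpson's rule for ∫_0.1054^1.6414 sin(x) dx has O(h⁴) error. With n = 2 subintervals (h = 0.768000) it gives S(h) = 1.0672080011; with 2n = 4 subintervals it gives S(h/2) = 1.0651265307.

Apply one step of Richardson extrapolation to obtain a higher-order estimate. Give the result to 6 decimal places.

r = 4: numerator weight 16, denominator 15.
Top: 16(1.0651265307) − (1.0672080011) = 15.9748164901
Divide by 2^4 − 1 = 15.
Result: 1.0649877660

1.064988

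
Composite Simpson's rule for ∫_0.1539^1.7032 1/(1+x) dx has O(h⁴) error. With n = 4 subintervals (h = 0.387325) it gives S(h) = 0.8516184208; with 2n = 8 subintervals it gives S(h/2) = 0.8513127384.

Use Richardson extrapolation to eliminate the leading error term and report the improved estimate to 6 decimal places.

Error is O(h^4); halving h shrinks it by 2^4 = 16.
2^4 × A(h/2) = 13.6210038144; minus A(h) gives 12.7693853936.
(16 × 0.8513127384 − 0.8516184208)/(16 − 1) = 0.8512923596
Gap between inputs: 3.057e-04; correction applied: −0.0000203788.

0.851292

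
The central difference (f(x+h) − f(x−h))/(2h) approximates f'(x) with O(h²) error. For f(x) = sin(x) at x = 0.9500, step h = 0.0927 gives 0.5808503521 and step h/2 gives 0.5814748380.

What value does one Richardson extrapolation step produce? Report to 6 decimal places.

0.581683

Method order is 2; weight 2^2 = 4.
Difference of the inputs: 0.5814748380 − 0.5808503521 = 0.0006244859
Correction (A(h/2) − A(h))/(4 − 1) = 0.0006244859/3 = 0.0002081620
R = A(h/2) + (A(h/2) − A(h))/3 = 0.5814748380 + 0.0002081620 = 0.5816830000
Correction |R − A(h/2)| = 2.082e-04; gap |A(h/2) − A(h)| = 6.245e-04.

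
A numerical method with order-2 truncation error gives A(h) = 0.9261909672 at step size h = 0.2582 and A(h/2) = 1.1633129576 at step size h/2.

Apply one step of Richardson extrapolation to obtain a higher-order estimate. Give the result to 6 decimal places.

Error is O(h^2); halving h shrinks it by 2^2 = 4.
Numerator 4·A(h/2) − A(h) = 4·1.1633129576 − 0.9261909672 = 3.7270608632
R = 3.7270608632/3 = 1.2423536211
Gap between inputs: 2.371e-01; correction applied: +0.0790406635.

1.242354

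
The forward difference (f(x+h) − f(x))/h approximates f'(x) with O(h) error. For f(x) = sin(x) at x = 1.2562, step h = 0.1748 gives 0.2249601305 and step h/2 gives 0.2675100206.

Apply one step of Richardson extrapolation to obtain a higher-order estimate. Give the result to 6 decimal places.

0.310060

Leading term ∝ h^1; use weight 2 = 2^1.
2*0.2675100206 − 0.2249601305 = 0.3100599107
Divide by 2^1 − 1 = 1.
Extrapolated: 0.3100599107 / 1 = 0.3100599107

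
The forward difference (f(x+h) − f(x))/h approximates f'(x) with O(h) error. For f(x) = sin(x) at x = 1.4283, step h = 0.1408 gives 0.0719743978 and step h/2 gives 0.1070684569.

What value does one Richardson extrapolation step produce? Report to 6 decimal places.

The method has order 1: 2^1 = 2.
2*0.1070684569 = 0.2141369138; subtract 0.0719743978 → 0.1421625160
(2*0.1070684569 − 0.0719743978)/(2 − 1) = 0.1421625160

0.142163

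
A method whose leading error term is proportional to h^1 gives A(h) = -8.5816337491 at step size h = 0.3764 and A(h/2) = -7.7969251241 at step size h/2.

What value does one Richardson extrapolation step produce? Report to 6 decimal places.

Leading term ∝ h^1; use weight 2 = 2^1.
2*(-7.7969251241) = -15.5938502482; (-15.5938502482) − (-8.5816337491) = -7.0122164991
Denominator 2 − 1 = 1.
R = (-7.0122164991)/1 = -7.0122164991
Shift from A(h/2): +0.7847086250.

-7.012216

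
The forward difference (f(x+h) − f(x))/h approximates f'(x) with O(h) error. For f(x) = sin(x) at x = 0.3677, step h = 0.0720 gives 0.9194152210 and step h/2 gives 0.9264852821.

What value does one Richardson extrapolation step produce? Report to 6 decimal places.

0.933555

r = 1, so 2^r = 2.
2 × 0.9264852821 = 1.8529705642; subtract 0.9194152210 → 0.9335553432
R = 0.9335553432/1 = 0.9335553432
Gap between inputs: 7.070e-03; correction applied: +0.0070700611.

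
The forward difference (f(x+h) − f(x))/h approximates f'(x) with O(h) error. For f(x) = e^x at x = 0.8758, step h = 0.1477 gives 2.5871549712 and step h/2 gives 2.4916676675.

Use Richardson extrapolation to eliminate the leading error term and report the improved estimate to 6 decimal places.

Error is O(h^1); halving h shrinks it by 2^1 = 2.
Weighted: 4.9833353350 − 2.5871549712 = 2.3961803638
Divide by 2^1 − 1 = 1.
R = 2.3961803638/1 = 2.3961803638
Gap between inputs: 9.549e-02; correction applied: −0.0954873037.

2.396180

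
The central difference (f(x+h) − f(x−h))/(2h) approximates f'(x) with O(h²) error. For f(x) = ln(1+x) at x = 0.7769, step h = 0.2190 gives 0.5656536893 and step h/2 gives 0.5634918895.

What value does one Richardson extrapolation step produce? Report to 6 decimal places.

With r = 2 the leading error scales as h^2, so the weight is 2^2 = 4.
Weighted: 2.2539675580 − 0.5656536893 = 1.6883138687
Divide by 2^2 − 1 = 3.
1.6883138687 ÷ 3 = 0.5627712896

0.562771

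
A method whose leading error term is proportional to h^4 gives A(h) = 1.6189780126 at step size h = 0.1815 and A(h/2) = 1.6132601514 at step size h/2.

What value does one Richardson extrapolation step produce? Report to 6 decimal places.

Leading term ∝ h^4; use weight 16 = 2^4.
Weighted: 25.8121624224 − 1.6189780126 = 24.1931844098
Divide by 2^4 − 1 = 15.
24.1931844098 ÷ 15 = 1.6128789607
Correction |R − A(h/2)| = 3.812e-04; gap |A(h/2) − A(h)| = 5.718e-03.

1.612879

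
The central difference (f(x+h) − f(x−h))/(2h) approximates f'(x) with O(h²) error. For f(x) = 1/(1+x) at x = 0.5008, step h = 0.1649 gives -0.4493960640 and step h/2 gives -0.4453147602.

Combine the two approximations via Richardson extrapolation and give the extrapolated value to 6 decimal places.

Order 2 gives 2^r = 4 and 2^r − 1 = 3.
Difference of the inputs: -0.4453147602 − (-0.4493960640) = 0.0040813038
Correction (A(h/2) − A(h))/(4 − 1) = 0.0040813038/3 = 0.0013604346
R = A(h/2) + (A(h/2) − A(h))/3 = -0.4453147602 + 0.0013604346 = -0.4439543256
Shift from A(h/2): +0.0013604346.

-0.443954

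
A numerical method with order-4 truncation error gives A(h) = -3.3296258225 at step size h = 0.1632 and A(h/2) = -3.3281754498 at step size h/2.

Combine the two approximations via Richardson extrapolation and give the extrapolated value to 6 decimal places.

-3.328079

r = 4: numerator weight 16, denominator 15.
16·(-3.3281754498) = -53.2508071968; subtract (-3.3296258225) → -49.9211813743
Divide by 2^4 − 1 = 15.
Extrapolated: (-49.9211813743) / 15 = -3.3280787583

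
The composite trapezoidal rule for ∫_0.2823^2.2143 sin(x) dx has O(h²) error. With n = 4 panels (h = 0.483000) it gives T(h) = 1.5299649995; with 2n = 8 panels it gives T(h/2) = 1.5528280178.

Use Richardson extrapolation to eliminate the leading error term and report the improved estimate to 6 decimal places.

1.560449

Error is O(h^2); halving h shrinks it by 2^2 = 4.
4 × 1.5528280178 = 6.2113120712; subtract 1.5299649995 → 4.6813470717
Divide by 2^2 − 1 = 3.
Extrapolated: 4.6813470717 / 3 = 1.5604490239
Gap between inputs: 2.286e-02; correction applied: +0.0076210061.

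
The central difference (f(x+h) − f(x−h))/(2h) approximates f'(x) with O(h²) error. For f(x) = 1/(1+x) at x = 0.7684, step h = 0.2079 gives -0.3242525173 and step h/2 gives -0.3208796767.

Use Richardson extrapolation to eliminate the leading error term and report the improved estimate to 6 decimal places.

-0.319755

Error is O(h^2); halving h shrinks it by 2^2 = 4.
2^2·A(h/2) = -1.2835187068; minus A(h) gives -0.9592661895.
(4·(-0.3208796767) − (-0.3242525173))/(4 − 1) = -0.3197553965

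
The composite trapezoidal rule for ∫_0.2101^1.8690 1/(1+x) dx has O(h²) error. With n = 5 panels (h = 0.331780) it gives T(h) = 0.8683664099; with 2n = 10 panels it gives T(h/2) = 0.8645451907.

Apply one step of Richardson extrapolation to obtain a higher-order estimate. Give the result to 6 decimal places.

0.863271

The method has order 2: 2^2 = 4.
Top: 4(0.8645451907) − (0.8683664099) = 2.5898143529
2.5898143529 ÷ 3 = 0.8632714510
Correction |R − A(h/2)| = 1.274e-03; gap |A(h/2) − A(h)| = 3.821e-03.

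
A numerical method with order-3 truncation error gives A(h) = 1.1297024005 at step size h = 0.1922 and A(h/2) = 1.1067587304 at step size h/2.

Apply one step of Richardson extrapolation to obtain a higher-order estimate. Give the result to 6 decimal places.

r = 3: numerator weight 8, denominator 7.
2^3 × A(h/2) = 8.8540698432; minus A(h) gives 7.7243674427.
(8 × 1.1067587304 − 1.1297024005)/(8 − 1) = 1.1034810632

1.103481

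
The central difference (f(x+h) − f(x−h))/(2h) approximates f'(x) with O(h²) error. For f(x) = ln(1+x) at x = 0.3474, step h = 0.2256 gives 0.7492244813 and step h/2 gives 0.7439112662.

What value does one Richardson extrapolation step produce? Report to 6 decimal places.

0.742140

Method order is 2; weight 2^2 = 4.
Top: 4(0.7439112662) − (0.7492244813) = 2.2264205835
Divide by 2^2 − 1 = 3.
Result: 0.7421401945
Gap between inputs: 5.313e-03; correction applied: −0.0017710717.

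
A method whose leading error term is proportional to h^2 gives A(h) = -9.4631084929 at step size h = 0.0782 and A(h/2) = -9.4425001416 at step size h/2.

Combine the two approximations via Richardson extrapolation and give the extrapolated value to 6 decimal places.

Leading term ∝ h^2; use weight 4 = 2^2.
4 × (-9.4425001416) = -37.7700005664; (-37.7700005664) − (-9.4631084929) = -28.3068920735
Divide by 2^2 − 1 = 3.
So the Richardson estimate is -9.4356306912.
Gap between inputs: 2.061e-02; correction applied: +0.0068694504.

-9.435631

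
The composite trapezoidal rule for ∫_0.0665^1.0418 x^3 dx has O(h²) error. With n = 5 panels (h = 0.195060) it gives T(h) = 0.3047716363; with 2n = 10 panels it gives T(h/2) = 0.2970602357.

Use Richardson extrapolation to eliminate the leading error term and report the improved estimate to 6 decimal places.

0.294490

Order 2 gives 2^r = 4 and 2^r − 1 = 3.
Numerator 4*A(h/2) − A(h) = 4*0.2970602357 − 0.3047716363 = 0.8834693065
Divide by 2^2 − 1 = 3.
0.8834693065 ÷ 3 = 0.2944897688
Correction |R − A(h/2)| = 2.570e-03; gap |A(h/2) − A(h)| = 7.711e-03.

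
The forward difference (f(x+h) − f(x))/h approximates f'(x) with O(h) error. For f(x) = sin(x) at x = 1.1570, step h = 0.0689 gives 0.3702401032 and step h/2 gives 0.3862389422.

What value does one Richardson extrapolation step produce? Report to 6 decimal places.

0.402238

With r = 1 the leading error scales as h^1, so the weight is 2^1 = 2.
2 × 0.3862389422 = 0.7724778844; subtract 0.3702401032 → 0.4022377812
Denominator 2 − 1 = 1.
R = 0.4022377812/1 = 0.4022377812
Correction |R − A(h/2)| = 1.600e-02; gap |A(h/2) − A(h)| = 1.600e-02.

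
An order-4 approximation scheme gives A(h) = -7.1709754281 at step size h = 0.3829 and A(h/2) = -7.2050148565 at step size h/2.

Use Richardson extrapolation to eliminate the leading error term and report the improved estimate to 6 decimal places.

Leading term ∝ h^4; use weight 16 = 2^4.
Difference of the inputs: -7.2050148565 − (-7.1709754281) = -0.0340394284
Divide by 2^4 − 1 = 15: (-0.0340394284)/15 = -0.0022692952
R = A(h/2) + (A(h/2) − A(h))/15 = -7.2050148565 − 0.0022692952 = -7.2072841517
Gap between inputs: 3.404e-02; correction applied: −0.0022692952.

-7.207284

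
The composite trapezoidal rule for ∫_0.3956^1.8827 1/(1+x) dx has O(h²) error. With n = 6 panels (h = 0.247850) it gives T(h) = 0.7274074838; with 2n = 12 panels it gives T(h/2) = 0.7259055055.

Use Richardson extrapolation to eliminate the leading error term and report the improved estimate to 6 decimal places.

Leading term ∝ h^2; use weight 4 = 2^2.
4·0.7259055055 = 2.9036220220; subtract 0.7274074838 → 2.1762145382
2.1762145382 ÷ 3 = 0.7254048461

0.725405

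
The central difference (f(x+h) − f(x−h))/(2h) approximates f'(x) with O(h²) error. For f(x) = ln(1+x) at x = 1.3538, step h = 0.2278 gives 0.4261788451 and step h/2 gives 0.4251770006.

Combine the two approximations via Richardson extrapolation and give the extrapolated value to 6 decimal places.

Order 2 gives 2^r = 4 and 2^r − 1 = 3.
2^2 × A(h/2) = 1.7007080024; minus A(h) gives 1.2745291573.
R = 1.2745291573/3 = 0.4248430524
Shift from A(h/2): −0.0003339482.

0.424843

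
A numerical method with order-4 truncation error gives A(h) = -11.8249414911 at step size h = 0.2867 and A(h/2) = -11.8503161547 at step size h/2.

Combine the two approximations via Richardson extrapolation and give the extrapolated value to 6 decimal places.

-11.852008

Error is O(h^4); halving h shrinks it by 2^4 = 16.
16×(-11.8503161547) = -189.6050584752; subtract (-11.8249414911) → -177.7801169841
(-177.7801169841) ÷ 15 = -11.8520077989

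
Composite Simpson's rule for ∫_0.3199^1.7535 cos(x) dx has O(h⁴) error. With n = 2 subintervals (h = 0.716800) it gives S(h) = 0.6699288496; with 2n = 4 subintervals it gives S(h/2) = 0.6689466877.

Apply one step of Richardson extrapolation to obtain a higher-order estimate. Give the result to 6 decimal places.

0.668881

Error is O(h^4); halving h shrinks it by 2^4 = 16.
16×0.6689466877 − 0.6699288496 = 10.0332181536
Divide by 2^4 − 1 = 15.
So the Richardson estimate is 0.6688812102.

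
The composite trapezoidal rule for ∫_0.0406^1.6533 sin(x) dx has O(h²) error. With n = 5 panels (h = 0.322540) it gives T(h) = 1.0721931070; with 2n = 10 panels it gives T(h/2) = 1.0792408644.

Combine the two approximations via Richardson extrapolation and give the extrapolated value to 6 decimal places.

Leading term ∝ h^2; use weight 4 = 2^2.
A(h/2) − A(h) = 1.0792408644 − 1.0721931070 = 0.0070477574
Divide by 2^2 − 1 = 3: 0.0070477574/3 = 0.0023492525
R = A(h/2) + (A(h/2) − A(h))/3 = 1.0792408644 + 0.0023492525 = 1.0815901169

1.081590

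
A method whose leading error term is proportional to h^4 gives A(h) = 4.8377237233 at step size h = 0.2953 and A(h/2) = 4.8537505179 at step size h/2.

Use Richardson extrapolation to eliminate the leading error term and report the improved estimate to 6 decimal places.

Order 4 gives 2^r = 16 and 2^r − 1 = 15.
Top: 16(4.8537505179) − (4.8377237233) = 72.8222845631
Denominator 16 − 1 = 15.
R = 72.8222845631/15 = 4.8548189709
Shift from A(h/2): +0.0010684530.

4.854819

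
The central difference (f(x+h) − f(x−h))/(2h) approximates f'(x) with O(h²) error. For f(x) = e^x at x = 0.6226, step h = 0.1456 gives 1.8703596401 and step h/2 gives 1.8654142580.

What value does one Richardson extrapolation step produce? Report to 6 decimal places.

1.863766

The method has order 2: 2^2 = 4.
Numerator 4*A(h/2) − A(h) = 4*1.8654142580 − 1.8703596401 = 5.5912973919
(4*1.8654142580 − 1.8703596401)/(4 − 1) = 1.8637657973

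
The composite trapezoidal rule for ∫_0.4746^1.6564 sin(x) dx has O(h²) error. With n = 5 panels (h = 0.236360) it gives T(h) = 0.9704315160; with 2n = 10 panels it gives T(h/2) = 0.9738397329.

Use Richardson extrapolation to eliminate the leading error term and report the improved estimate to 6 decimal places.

0.974976

Error is O(h^2); halving h shrinks it by 2^2 = 4.
4×0.9738397329 − 0.9704315160 = 2.9249274156
Divide by 2^2 − 1 = 3.
Result: 0.9749758052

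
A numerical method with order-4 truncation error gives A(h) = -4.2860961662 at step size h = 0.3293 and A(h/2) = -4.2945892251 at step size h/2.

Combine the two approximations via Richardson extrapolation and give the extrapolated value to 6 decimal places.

The method has order 4: 2^4 = 16.
Top: 16(-4.2945892251) − (-4.2860961662) = -64.4273314354
(-64.4273314354) ÷ 15 = -4.2951554290

-4.295155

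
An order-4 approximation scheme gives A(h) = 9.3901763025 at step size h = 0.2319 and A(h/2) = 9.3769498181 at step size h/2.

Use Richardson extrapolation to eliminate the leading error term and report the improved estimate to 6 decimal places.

9.376068

Method order is 4; weight 2^4 = 16.
2^4×A(h/2) = 150.0311970896; minus A(h) gives 140.6410207871.
Divide by 2^4 − 1 = 15.
R = 140.6410207871/15 = 9.3760680525
Shift from A(h/2): −0.0008817656.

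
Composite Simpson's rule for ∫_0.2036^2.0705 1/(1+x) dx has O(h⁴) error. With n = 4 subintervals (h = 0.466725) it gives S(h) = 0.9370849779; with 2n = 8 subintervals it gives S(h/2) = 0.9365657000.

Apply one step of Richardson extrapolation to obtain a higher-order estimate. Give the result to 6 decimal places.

0.936531

Order 4 gives 2^r = 16 and 2^r − 1 = 15.
Top: 16(0.9365657000) − (0.9370849779) = 14.0479662221
Extrapolated: 14.0479662221 / 15 = 0.9365310815
Correction |R − A(h/2)| = 3.462e-05; gap |A(h/2) − A(h)| = 5.193e-04.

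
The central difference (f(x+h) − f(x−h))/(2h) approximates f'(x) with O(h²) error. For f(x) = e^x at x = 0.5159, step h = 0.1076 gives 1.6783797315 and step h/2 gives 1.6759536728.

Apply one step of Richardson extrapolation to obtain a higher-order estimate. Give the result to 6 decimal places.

Method order is 2; weight 2^2 = 4.
A(h/2) − A(h) = 1.6759536728 − 1.6783797315 = -0.0024260587
Correction (A(h/2) − A(h))/(4 − 1) = (-0.0024260587)/3 = -0.0008086862
R = 1.6759536728 − 0.0008086862 = 1.6751449866
Correction |R − A(h/2)| = 8.087e-04; gap |A(h/2) − A(h)| = 2.426e-03.

1.675145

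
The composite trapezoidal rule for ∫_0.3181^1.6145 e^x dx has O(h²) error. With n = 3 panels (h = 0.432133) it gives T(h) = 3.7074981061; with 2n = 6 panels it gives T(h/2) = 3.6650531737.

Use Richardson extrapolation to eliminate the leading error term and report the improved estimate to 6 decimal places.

3.650905

Method order is 2; weight 2^2 = 4.
Difference of the inputs: 3.6650531737 − 3.7074981061 = -0.0424449324
Correction (A(h/2) − A(h))/(4 − 1) = (-0.0424449324)/3 = -0.0141483108
R = A(h/2) + (A(h/2) − A(h))/3 = 3.6650531737 − 0.0141483108 = 3.6509048629
Gap between inputs: 4.244e-02; correction applied: −0.0141483108.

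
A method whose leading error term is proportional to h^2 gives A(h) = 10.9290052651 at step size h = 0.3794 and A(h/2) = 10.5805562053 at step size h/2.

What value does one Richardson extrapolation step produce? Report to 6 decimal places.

10.464407

The method has order 2: 2^2 = 4.
4·10.5805562053 = 42.3222248212; 42.3222248212 − 10.9290052651 = 31.3932195561
Divide by 2^2 − 1 = 3.
31.3932195561 ÷ 3 = 10.4644065187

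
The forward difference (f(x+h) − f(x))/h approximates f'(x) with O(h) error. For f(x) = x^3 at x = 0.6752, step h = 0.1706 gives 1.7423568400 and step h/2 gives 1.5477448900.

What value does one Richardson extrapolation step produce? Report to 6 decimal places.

Order 1 gives 2^r = 2 and 2^r − 1 = 1.
Top: 2(1.5477448900) − (1.7423568400) = 1.3531329400
Divide by 2^1 − 1 = 1.
1.3531329400 ÷ 1 = 1.3531329400

1.353133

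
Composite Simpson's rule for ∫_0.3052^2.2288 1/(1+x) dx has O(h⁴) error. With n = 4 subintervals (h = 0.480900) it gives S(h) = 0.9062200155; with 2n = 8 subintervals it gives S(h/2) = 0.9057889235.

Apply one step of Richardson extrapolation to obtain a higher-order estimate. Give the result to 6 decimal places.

0.905760

Order 4 gives 2^r = 16 and 2^r − 1 = 15.
16 × 0.9057889235 = 14.4926227760; 14.4926227760 − 0.9062200155 = 13.5864027605
(16 × 0.9057889235 − 0.9062200155)/(16 − 1) = 0.9057601840
Shift from A(h/2): −0.0000287395.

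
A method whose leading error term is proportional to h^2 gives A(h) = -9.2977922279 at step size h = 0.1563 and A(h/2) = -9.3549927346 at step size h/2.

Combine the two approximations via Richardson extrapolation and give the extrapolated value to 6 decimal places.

-9.374060

Error is O(h^2); halving h shrinks it by 2^2 = 4.
Weighted: (-37.4199709384) − (-9.2977922279) = -28.1221787105
Denominator 4 − 1 = 3.
Extrapolated: (-28.1221787105) / 3 = -9.3740595702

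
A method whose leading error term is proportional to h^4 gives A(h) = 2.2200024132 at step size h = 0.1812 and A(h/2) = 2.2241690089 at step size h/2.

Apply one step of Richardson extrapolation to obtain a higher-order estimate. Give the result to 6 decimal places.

The method has order 4: 2^4 = 16.
16*2.2241690089 = 35.5867041424; 35.5867041424 − 2.2200024132 = 33.3667017292
(16*2.2241690089 − 2.2200024132)/(16 − 1) = 2.2244467819

2.224447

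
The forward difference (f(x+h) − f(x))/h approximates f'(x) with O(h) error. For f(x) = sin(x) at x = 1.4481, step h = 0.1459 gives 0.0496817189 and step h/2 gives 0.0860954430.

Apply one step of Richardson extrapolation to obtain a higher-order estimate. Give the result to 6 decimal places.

0.122509

Error is O(h^1); halving h shrinks it by 2^1 = 2.
Top: 2(0.0860954430) − (0.0496817189) = 0.1225091671
Denominator 2 − 1 = 1.
So the Richardson estimate is 0.1225091671.
Gap between inputs: 3.641e-02; correction applied: +0.0364137241.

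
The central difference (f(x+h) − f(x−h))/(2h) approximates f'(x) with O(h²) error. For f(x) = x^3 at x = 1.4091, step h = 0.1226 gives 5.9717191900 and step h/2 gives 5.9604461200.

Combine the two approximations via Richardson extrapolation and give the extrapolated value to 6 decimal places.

5.956688

Order 2 gives 2^r = 4 and 2^r − 1 = 3.
Top: 4(5.9604461200) − (5.9717191900) = 17.8700652900
(4 × 5.9604461200 − 5.9717191900)/(4 − 1) = 5.9566884300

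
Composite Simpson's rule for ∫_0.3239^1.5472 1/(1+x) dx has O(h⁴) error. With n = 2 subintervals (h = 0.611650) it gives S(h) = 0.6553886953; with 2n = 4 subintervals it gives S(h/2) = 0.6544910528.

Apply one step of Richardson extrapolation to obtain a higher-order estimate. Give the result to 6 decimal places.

0.654431

Leading term ∝ h^4; use weight 16 = 2^4.
16×0.6544910528 = 10.4718568448; 10.4718568448 − 0.6553886953 = 9.8164681495
Divide by 2^4 − 1 = 15.
Extrapolated: 9.8164681495 / 15 = 0.6544312100
Gap between inputs: 8.976e-04; correction applied: −0.0000598428.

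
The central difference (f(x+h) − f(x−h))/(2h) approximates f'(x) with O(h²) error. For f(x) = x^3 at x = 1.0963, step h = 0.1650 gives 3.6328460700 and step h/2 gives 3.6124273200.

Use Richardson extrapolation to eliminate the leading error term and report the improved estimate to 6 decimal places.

r = 2: numerator weight 4, denominator 3.
Top: 4(3.6124273200) − (3.6328460700) = 10.8168632100
Denominator 4 − 1 = 3.
Extrapolated: 10.8168632100 / 3 = 3.6056210700
Correction |R − A(h/2)| = 6.806e-03; gap |A(h/2) − A(h)| = 2.042e-02.

3.605621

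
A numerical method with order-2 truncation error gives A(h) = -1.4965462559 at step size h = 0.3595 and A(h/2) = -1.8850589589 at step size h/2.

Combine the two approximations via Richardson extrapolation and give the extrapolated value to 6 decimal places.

-2.014563

Order 2 gives 2^r = 4 and 2^r − 1 = 3.
4*(-1.8850589589) − (-1.4965462559) = -6.0436895797
Denominator 4 − 1 = 3.
So the Richardson estimate is -2.0145631932.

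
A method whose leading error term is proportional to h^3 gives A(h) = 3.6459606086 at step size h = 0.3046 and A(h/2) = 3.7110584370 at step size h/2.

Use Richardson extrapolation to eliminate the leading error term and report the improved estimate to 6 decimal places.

r = 3, so 2^r = 8.
2^3 × A(h/2) = 29.6884674960; minus A(h) gives 26.0425068874.
Divide by 2^3 − 1 = 7.
(8 × 3.7110584370 − 3.6459606086)/(8 − 1) = 3.7203581268
Correction |R − A(h/2)| = 9.300e-03; gap |A(h/2) − A(h)| = 6.510e-02.

3.720358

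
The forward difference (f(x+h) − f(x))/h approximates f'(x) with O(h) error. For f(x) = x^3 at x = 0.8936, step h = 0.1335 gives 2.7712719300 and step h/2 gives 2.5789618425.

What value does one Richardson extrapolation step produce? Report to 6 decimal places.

2.386652

Leading term ∝ h^1; use weight 2 = 2^1.
Weighted: 5.1579236850 − 2.7712719300 = 2.3866517550
(2×2.5789618425 − 2.7712719300)/(2 − 1) = 2.3866517550
Shift from A(h/2): −0.1923100875.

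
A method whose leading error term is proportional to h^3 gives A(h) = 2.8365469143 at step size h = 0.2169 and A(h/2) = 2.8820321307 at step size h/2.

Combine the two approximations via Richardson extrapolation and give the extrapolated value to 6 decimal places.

2.888530

Method order is 3; weight 2^3 = 8.
Difference of the inputs: 2.8820321307 − 2.8365469143 = 0.0454852164
Correction (A(h/2) − A(h))/(8 − 1) = 0.0454852164/7 = 0.0064978881
R = A(h/2) + (A(h/2) − A(h))/7 = 2.8820321307 + 0.0064978881 = 2.8885300188
Gap between inputs: 4.549e-02; correction applied: +0.0064978881.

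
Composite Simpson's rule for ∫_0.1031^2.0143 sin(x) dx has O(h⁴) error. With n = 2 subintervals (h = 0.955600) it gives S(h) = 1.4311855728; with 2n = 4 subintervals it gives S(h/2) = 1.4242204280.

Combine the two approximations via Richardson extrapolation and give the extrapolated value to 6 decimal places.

Order 4 gives 2^r = 16 and 2^r − 1 = 15.
Difference of the inputs: 1.4242204280 − 1.4311855728 = -0.0069651448
Correction (A(h/2) − A(h))/(16 − 1) = (-0.0069651448)/15 = -0.0004643430
R = 1.4242204280 − 0.0004643430 = 1.4237560850
Correction |R − A(h/2)| = 4.643e-04; gap |A(h/2) − A(h)| = 6.965e-03.

1.423756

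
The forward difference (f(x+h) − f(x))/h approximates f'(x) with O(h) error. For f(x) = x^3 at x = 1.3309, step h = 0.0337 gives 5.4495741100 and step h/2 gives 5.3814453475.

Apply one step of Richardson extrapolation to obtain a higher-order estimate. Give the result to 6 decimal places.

Error is O(h^1); halving h shrinks it by 2^1 = 2.
Weighted: 10.7628906950 − 5.4495741100 = 5.3133165850
R = 5.3133165850/1 = 5.3133165850

5.313317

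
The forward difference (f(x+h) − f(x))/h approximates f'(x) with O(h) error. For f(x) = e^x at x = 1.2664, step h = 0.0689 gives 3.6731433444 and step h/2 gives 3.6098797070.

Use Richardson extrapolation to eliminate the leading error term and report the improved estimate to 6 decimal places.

r = 1, so 2^r = 2.
2·3.6098797070 − 3.6731433444 = 3.5466160696
R = 3.5466160696/1 = 3.5466160696
Shift from A(h/2): −0.0632636374.

3.546616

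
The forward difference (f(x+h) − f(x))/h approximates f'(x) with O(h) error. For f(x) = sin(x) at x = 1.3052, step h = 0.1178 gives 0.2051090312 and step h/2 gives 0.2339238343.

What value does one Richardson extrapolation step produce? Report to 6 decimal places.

The method has order 1: 2^1 = 2.
2×0.2339238343 = 0.4678476686; subtract 0.2051090312 → 0.2627386374
Denominator 2 − 1 = 1.
0.2627386374 ÷ 1 = 0.2627386374
Shift from A(h/2): +0.0288148031.

0.262739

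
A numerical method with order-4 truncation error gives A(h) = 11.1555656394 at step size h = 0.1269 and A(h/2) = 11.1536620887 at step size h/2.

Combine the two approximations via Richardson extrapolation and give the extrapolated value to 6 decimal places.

Order 4 gives 2^r = 16 and 2^r − 1 = 15.
16*11.1536620887 = 178.4585934192; subtract 11.1555656394 → 167.3030277798
Extrapolated: 167.3030277798 / 15 = 11.1535351853
Shift from A(h/2): −0.0001269034.

11.153535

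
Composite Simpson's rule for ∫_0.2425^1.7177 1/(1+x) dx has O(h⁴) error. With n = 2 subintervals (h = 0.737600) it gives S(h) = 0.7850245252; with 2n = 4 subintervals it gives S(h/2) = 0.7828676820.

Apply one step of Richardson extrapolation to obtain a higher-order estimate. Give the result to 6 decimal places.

The method has order 4: 2^4 = 16.
Difference of the inputs: 0.7828676820 − 0.7850245252 = -0.0021568432
Correction (A(h/2) − A(h))/(16 − 1) = (-0.0021568432)/15 = -0.0001437895
R = A(h/2) + (A(h/2) − A(h))/15 = 0.7828676820 − 0.0001437895 = 0.7827238925
Gap between inputs: 2.157e-03; correction applied: −0.0001437895.

0.782724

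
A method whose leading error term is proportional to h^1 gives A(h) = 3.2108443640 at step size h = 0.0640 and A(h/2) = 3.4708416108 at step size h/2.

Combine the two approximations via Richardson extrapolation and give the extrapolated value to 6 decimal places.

r = 1, so 2^r = 2.
2·3.4708416108 = 6.9416832216; 6.9416832216 − 3.2108443640 = 3.7308388576
3.7308388576 ÷ 1 = 3.7308388576

3.730839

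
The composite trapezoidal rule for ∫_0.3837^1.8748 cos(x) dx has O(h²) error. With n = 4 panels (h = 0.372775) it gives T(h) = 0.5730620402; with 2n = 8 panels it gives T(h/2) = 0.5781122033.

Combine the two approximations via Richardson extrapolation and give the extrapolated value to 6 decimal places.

0.579796

With r = 2 the leading error scales as h^2, so the weight is 2^2 = 4.
4*0.5781122033 = 2.3124488132; 2.3124488132 − 0.5730620402 = 1.7393867730
Extrapolated: 1.7393867730 / 3 = 0.5797955910
Gap between inputs: 5.050e-03; correction applied: +0.0016833877.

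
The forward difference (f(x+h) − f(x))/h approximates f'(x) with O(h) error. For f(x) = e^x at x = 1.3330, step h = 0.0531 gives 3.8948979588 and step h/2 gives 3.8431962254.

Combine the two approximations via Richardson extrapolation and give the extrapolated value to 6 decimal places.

3.791494

Order 1 gives 2^r = 2 and 2^r − 1 = 1.
Top: 2(3.8431962254) − (3.8948979588) = 3.7914944920
Extrapolated: 3.7914944920 / 1 = 3.7914944920
Gap between inputs: 5.170e-02; correction applied: −0.0517017334.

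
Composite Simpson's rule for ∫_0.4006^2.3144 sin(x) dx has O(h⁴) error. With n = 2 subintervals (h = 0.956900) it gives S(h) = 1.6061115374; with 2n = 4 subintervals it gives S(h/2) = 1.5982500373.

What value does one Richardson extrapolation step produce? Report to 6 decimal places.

1.597726

Leading term ∝ h^4; use weight 16 = 2^4.
Weighted: 25.5720005968 − 1.6061115374 = 23.9658890594
R = 23.9658890594/15 = 1.5977259373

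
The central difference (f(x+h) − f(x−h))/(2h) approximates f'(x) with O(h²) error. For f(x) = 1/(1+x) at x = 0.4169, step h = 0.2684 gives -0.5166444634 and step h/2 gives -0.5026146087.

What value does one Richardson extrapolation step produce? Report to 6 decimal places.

With r = 2 the leading error scales as h^2, so the weight is 2^2 = 4.
Top: 4(-0.5026146087) − (-0.5166444634) = -1.4938139714
Divide by 2^2 − 1 = 3.
(-1.4938139714) ÷ 3 = -0.4979379905
Correction |R − A(h/2)| = 4.677e-03; gap |A(h/2) − A(h)| = 1.403e-02.

-0.497938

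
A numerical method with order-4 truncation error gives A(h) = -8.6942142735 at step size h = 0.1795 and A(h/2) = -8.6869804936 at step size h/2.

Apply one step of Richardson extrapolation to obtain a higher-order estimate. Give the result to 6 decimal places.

-8.686498

Order 4 gives 2^r = 16 and 2^r − 1 = 15.
2^4 × A(h/2) = -138.9916878976; minus A(h) gives -130.2974736241.
Denominator 16 − 1 = 15.
(16 × (-8.6869804936) − (-8.6942142735))/(16 − 1) = -8.6864982416
Correction |R − A(h/2)| = 4.823e-04; gap |A(h/2) − A(h)| = 7.234e-03.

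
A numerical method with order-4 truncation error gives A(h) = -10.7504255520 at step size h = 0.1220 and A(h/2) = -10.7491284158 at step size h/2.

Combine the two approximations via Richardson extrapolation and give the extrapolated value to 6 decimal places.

r = 4: numerator weight 16, denominator 15.
Weighted: (-171.9860546528) − (-10.7504255520) = -161.2356291008
(16*(-10.7491284158) − (-10.7504255520))/(16 − 1) = -10.7490419401
Shift from A(h/2): +0.0000864757.

-10.749042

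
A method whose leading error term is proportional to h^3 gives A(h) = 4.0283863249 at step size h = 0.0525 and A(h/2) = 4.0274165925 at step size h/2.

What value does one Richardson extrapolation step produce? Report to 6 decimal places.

Order 3 gives 2^r = 8 and 2^r − 1 = 7.
Weighted: 32.2193327400 − 4.0283863249 = 28.1909464151
(8*4.0274165925 − 4.0283863249)/(8 − 1) = 4.0272780593

4.027278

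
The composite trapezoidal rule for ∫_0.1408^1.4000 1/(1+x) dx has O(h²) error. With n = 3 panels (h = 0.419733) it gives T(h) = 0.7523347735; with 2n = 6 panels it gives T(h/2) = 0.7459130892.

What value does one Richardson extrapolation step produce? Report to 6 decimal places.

0.743773

Order 2 gives 2^r = 4 and 2^r − 1 = 3.
4 × 0.7459130892 = 2.9836523568; subtract 0.7523347735 → 2.2313175833
2.2313175833 ÷ 3 = 0.7437725278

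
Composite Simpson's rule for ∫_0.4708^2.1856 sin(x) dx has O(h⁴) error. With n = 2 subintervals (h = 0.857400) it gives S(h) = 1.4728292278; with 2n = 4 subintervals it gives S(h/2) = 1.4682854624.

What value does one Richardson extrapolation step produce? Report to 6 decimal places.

r = 4: numerator weight 16, denominator 15.
16 × 1.4682854624 − 1.4728292278 = 22.0197381706
(16 × 1.4682854624 − 1.4728292278)/(16 − 1) = 1.4679825447

1.467983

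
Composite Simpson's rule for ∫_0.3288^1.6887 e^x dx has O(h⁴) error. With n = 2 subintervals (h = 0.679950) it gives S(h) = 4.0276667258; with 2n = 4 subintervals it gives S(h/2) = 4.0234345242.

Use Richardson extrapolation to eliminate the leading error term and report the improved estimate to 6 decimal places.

4.023152

Method order is 4; weight 2^4 = 16.
2^4*A(h/2) = 64.3749523872; minus A(h) gives 60.3472856614.
60.3472856614 ÷ 15 = 4.0231523774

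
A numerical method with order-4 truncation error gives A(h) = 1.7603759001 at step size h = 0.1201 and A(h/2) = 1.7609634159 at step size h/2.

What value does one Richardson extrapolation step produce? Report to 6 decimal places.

1.761003

r = 4, so 2^r = 16.
2^4 × A(h/2) = 28.1754146544; minus A(h) gives 26.4150387543.
(16 × 1.7609634159 − 1.7603759001)/(16 − 1) = 1.7610025836
Correction |R − A(h/2)| = 3.917e-05; gap |A(h/2) − A(h)| = 5.875e-04.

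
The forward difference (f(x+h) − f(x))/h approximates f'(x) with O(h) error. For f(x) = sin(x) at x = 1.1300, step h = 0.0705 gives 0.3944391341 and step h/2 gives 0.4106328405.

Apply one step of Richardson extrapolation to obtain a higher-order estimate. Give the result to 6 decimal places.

Leading term ∝ h^1; use weight 2 = 2^1.
Top: 2(0.4106328405) − (0.3944391341) = 0.4268265469
R = 0.4268265469/1 = 0.4268265469

0.426827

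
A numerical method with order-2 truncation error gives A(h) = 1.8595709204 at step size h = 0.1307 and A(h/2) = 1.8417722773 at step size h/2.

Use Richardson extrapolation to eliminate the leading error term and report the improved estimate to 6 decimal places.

r = 2, so 2^r = 4.
A(h/2) − A(h) = 1.8417722773 − 1.8595709204 = -0.0177986431
Divide by 2^2 − 1 = 3: (-0.0177986431)/3 = -0.0059328810
R = 1.8417722773 − 0.0059328810 = 1.8358393963
Gap between inputs: 1.780e-02; correction applied: −0.0059328810.

1.835839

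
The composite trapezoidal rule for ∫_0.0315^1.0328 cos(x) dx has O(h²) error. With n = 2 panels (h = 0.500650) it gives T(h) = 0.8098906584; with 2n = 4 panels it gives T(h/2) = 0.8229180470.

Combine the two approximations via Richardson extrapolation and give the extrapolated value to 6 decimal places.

Leading term ∝ h^2; use weight 4 = 2^2.
2^2·A(h/2) = 3.2916721880; minus A(h) gives 2.4817815296.
Denominator 4 − 1 = 3.
Result: 0.8272605099

0.827261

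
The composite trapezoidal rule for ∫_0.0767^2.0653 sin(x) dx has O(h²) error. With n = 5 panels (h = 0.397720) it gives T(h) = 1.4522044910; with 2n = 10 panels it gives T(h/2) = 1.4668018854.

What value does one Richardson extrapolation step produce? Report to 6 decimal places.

1.471668

Leading term ∝ h^2; use weight 4 = 2^2.
Difference of the inputs: 1.4668018854 − 1.4522044910 = 0.0145973944
Divide by 2^2 − 1 = 3: 0.0145973944/3 = 0.0048657981
R = 1.4668018854 + 0.0048657981 = 1.4716676835
Gap between inputs: 1.460e-02; correction applied: +0.0048657981.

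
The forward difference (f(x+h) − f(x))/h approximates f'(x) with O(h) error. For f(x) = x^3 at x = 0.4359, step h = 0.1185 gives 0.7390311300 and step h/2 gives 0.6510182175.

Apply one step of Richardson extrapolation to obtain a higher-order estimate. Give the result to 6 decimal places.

0.563005

The method has order 1: 2^1 = 2.
Weighted: 1.3020364350 − 0.7390311300 = 0.5630053050
Denominator 2 − 1 = 1.
Result: 0.5630053050
Shift from A(h/2): −0.0880129125.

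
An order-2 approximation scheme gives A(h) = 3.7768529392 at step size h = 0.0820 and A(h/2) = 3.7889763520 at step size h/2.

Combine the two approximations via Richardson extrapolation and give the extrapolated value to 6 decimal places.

3.793017

The method has order 2: 2^2 = 4.
4*3.7889763520 − 3.7768529392 = 11.3790524688
Denominator 4 − 1 = 3.
R = 11.3790524688/3 = 3.7930174896
Correction |R − A(h/2)| = 4.041e-03; gap |A(h/2) − A(h)| = 1.212e-02.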